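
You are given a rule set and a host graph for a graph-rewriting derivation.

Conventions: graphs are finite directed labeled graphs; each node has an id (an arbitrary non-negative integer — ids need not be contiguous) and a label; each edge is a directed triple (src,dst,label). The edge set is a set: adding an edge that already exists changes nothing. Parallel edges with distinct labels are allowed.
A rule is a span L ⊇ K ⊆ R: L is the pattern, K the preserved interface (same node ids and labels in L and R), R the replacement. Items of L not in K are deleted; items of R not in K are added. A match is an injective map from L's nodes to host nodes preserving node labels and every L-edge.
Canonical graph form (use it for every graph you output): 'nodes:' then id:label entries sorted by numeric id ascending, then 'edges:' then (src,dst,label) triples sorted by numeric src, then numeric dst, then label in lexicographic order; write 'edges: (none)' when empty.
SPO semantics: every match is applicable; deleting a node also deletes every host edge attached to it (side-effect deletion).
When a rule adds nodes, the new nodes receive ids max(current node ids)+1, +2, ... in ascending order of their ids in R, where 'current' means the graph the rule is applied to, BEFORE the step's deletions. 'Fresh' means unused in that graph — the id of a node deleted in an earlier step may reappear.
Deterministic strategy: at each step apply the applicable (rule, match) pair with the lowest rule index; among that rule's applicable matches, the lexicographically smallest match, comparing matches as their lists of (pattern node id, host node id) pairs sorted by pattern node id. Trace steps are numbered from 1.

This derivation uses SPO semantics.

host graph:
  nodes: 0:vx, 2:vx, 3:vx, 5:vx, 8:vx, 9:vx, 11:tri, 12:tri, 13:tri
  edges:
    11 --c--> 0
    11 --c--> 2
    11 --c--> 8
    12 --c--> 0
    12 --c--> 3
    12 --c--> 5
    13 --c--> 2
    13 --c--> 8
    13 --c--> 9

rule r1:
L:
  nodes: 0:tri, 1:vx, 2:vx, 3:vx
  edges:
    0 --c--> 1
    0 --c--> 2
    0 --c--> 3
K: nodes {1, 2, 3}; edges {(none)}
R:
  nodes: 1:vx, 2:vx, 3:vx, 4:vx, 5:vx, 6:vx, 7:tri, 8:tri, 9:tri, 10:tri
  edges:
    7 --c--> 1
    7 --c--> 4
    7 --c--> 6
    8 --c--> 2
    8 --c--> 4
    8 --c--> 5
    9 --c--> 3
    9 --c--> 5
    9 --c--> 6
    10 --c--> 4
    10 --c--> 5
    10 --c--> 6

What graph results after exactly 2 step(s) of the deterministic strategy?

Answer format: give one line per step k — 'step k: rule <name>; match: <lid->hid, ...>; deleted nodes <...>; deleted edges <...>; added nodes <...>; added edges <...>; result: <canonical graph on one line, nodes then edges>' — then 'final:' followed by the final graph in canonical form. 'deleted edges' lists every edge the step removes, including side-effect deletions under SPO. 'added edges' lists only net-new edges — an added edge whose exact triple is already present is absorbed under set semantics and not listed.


step 1: rule r1; match: 0->11, 1->0, 2->2, 3->8; deleted nodes 11; deleted edges (11,0,c); (11,2,c); (11,8,c); added nodes 14, 15, 16, 17, 18, 19, 20; added edges (17,0,c); (17,14,c); (17,16,c); (18,2,c); (18,14,c); (18,15,c); (19,8,c); (19,15,c); (19,16,c); (20,14,c); (20,15,c); (20,16,c); result: nodes: 0:vx, 2:vx, 3:vx, 5:vx, 8:vx, 9:vx, 12:tri, 13:tri, 14:vx, 15:vx, 16:vx, 17:tri, 18:tri, 19:tri, 20:tri edges: (12,0,c); (12,3,c); (12,5,c); (13,2,c); (13,8,c); (13,9,c); (17,0,c); (17,14,c); (17,16,c); (18,2,c); (18,14,c); (18,15,c); (19,8,c); (19,15,c); (19,16,c); (20,14,c); (20,15,c); (20,16,c)
step 2: rule r1; match: 0->12, 1->0, 2->3, 3->5; deleted nodes 12; deleted edges (12,0,c); (12,3,c); (12,5,c); added nodes 21, 22, 23, 24, 25, 26, 27; added edges (24,0,c); (24,21,c); (24,23,c); (25,3,c); (25,21,c); (25,22,c); (26,5,c); (26,22,c); (26,23,c); (27,21,c); (27,22,c); (27,23,c); result: nodes: 0:vx, 2:vx, 3:vx, 5:vx, 8:vx, 9:vx, 13:tri, 14:vx, 15:vx, 16:vx, 17:tri, 18:tri, 19:tri, 20:tri, 21:vx, 22:vx, 23:vx, 24:tri, 25:tri, 26:tri, 27:tri edges: (13,2,c); (13,8,c); (13,9,c); (17,0,c); (17,14,c); (17,16,c); (18,2,c); (18,14,c); (18,15,c); (19,8,c); (19,15,c); (19,16,c); (20,14,c); (20,15,c); (20,16,c); (24,0,c); (24,21,c); (24,23,c); (25,3,c); (25,21,c); (25,22,c); (26,5,c); (26,22,c); (26,23,c); (27,21,c); (27,22,c); (27,23,c)
final:
nodes: 0:vx, 2:vx, 3:vx, 5:vx, 8:vx, 9:vx, 13:tri, 14:vx, 15:vx, 16:vx, 17:tri, 18:tri, 19:tri, 20:tri, 21:vx, 22:vx, 23:vx, 24:tri, 25:tri, 26:tri, 27:tri
edges: (13,2,c); (13,8,c); (13,9,c); (17,0,c); (17,14,c); (17,16,c); (18,2,c); (18,14,c); (18,15,c); (19,8,c); (19,15,c); (19,16,c); (20,14,c); (20,15,c); (20,16,c); (24,0,c); (24,21,c); (24,23,c); (25,3,c); (25,21,c); (25,22,c); (26,5,c); (26,22,c); (26,23,c); (27,21,c); (27,22,c); (27,23,c)


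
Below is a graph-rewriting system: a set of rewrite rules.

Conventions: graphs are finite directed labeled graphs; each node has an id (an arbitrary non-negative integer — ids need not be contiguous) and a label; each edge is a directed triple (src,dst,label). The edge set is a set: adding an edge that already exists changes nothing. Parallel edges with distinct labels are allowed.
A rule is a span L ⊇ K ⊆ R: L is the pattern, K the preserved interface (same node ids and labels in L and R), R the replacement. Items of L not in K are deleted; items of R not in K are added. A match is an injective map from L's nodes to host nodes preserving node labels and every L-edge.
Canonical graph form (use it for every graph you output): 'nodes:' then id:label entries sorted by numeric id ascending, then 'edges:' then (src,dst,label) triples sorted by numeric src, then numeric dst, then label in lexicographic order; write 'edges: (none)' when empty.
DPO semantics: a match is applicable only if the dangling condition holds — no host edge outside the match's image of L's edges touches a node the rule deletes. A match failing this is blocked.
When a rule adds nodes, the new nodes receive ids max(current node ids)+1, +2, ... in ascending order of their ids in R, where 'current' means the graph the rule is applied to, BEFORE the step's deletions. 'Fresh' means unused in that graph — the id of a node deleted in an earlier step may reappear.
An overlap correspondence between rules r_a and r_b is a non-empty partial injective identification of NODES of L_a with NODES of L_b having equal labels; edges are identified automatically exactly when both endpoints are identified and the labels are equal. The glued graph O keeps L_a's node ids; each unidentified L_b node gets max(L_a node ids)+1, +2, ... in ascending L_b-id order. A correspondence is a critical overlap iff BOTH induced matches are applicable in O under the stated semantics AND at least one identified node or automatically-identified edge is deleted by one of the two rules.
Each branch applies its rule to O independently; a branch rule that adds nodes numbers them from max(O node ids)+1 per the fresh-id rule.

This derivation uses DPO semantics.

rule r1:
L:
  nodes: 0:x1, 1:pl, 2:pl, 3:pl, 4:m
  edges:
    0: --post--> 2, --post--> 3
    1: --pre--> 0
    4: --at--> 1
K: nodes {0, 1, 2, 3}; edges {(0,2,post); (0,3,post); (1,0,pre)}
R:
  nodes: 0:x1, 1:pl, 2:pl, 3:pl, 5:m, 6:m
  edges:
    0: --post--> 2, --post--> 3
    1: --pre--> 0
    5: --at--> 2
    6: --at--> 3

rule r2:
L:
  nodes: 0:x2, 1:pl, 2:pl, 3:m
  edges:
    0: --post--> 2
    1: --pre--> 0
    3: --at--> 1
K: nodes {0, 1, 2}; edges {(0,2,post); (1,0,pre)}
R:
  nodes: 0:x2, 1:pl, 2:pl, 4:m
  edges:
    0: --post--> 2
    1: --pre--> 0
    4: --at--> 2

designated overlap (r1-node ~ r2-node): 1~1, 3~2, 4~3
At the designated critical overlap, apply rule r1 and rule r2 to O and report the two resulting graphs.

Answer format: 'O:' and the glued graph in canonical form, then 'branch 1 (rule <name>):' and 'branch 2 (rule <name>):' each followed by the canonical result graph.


O:
nodes: 0:x1, 1:pl, 2:pl, 3:pl, 4:m, 5:x2
edges: (0,2,post); (0,3,post); (1,0,pre); (1,5,pre); (4,1,at); (5,3,post)
branch 1 (rule r1):
nodes: 0:x1, 1:pl, 2:pl, 3:pl, 5:x2, 6:m, 7:m
edges: (0,2,post); (0,3,post); (1,0,pre); (1,5,pre); (5,3,post); (6,2,at); (7,3,at)
branch 2 (rule r2):
nodes: 0:x1, 1:pl, 2:pl, 3:pl, 5:x2, 6:m
edges: (0,2,post); (0,3,post); (1,0,pre); (1,5,pre); (5,3,post); (6,3,at)


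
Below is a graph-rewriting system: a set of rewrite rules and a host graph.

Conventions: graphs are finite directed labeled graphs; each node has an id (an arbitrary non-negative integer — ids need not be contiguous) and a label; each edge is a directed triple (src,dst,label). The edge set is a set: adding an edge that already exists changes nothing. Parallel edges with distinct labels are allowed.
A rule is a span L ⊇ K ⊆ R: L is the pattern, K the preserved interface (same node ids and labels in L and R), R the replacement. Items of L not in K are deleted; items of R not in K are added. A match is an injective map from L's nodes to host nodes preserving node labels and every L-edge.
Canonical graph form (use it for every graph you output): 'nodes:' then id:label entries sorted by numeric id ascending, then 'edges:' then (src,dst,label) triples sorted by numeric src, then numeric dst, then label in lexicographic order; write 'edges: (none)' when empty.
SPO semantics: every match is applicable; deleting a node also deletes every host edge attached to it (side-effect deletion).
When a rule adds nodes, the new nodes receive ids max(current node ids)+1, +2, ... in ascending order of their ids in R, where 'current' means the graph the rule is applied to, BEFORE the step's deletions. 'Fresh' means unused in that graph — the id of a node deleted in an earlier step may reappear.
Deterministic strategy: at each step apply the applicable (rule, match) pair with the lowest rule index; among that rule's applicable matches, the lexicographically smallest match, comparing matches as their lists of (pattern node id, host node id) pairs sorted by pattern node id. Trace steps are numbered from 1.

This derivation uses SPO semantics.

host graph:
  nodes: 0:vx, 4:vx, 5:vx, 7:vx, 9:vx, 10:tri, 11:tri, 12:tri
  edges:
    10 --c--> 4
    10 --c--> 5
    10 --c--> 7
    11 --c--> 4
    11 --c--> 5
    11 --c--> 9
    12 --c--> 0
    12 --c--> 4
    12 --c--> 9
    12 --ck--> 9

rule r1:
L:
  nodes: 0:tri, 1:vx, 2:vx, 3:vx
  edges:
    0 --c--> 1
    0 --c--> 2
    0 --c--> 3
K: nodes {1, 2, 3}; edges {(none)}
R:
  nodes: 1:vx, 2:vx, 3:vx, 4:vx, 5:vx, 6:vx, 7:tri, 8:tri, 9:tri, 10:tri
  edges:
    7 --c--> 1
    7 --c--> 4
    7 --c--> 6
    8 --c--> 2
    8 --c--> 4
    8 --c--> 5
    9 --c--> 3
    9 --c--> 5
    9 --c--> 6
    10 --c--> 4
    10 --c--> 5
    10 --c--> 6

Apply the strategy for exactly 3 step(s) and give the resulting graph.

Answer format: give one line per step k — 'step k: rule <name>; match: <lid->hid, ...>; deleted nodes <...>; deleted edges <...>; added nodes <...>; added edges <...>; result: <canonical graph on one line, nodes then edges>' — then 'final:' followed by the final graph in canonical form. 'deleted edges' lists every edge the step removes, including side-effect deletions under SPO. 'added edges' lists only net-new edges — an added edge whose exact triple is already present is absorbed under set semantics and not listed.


step 1: rule r1; match: 0->10, 1->4, 2->5, 3->7; deleted nodes 10; deleted edges (10,4,c); (10,5,c); (10,7,c); added nodes 13, 14, 15, 16, 17, 18, 19; added edges (16,4,c); (16,13,c); (16,15,c); (17,5,c); (17,13,c); (17,14,c); (18,7,c); (18,14,c); (18,15,c); (19,13,c); (19,14,c); (19,15,c); result: nodes: 0:vx, 4:vx, 5:vx, 7:vx, 9:vx, 11:tri, 12:tri, 13:vx, 14:vx, 15:vx, 16:tri, 17:tri, 18:tri, 19:tri edges: (11,4,c); (11,5,c); (11,9,c); (12,0,c); (12,4,c); (12,9,c); (12,9,ck); (16,4,c); (16,13,c); (16,15,c); (17,5,c); (17,13,c); (17,14,c); (18,7,c); (18,14,c); (18,15,c); (19,13,c); (19,14,c); (19,15,c)
step 2: rule r1; match: 0->11, 1->4, 2->5, 3->9; deleted nodes 11; deleted edges (11,4,c); (11,5,c); (11,9,c); added nodes 20, 21, 22, 23, 24, 25, 26; added edges (23,4,c); (23,20,c); (23,22,c); (24,5,c); (24,20,c); (24,21,c); (25,9,c); (25,21,c); (25,22,c); (26,20,c); (26,21,c); (26,22,c); result: nodes: 0:vx, 4:vx, 5:vx, 7:vx, 9:vx, 12:tri, 13:vx, 14:vx, 15:vx, 16:tri, 17:tri, 18:tri, 19:tri, 20:vx, 21:vx, 22:vx, 23:tri, 24:tri, 25:tri, 26:tri edges: (12,0,c); (12,4,c); (12,9,c); (12,9,ck); (16,4,c); (16,13,c); (16,15,c); (17,5,c); (17,13,c); (17,14,c); (18,7,c); (18,14,c); (18,15,c); (19,13,c); (19,14,c); (19,15,c); (23,4,c); (23,20,c); (23,22,c); (24,5,c); (24,20,c); (24,21,c); (25,9,c); (25,21,c); (25,22,c); (26,20,c); (26,21,c); (26,22,c)
step 3: rule r1; match: 0->12, 1->0, 2->4, 3->9; deleted nodes 12; deleted edges (12,0,c); (12,4,c); (12,9,c); (12,9,ck); added nodes 27, 28, 29, 30, 31, 32, 33; added edges (30,0,c); (30,27,c); (30,29,c); (31,4,c); (31,27,c); (31,28,c); (32,9,c); (32,28,c); (32,29,c); (33,27,c); (33,28,c); (33,29,c); result: nodes: 0:vx, 4:vx, 5:vx, 7:vx, 9:vx, 13:vx, 14:vx, 15:vx, 16:tri, 17:tri, 18:tri, 19:tri, 20:vx, 21:vx, 22:vx, 23:tri, 24:tri, 25:tri, 26:tri, 27:vx, 28:vx, 29:vx, 30:tri, 31:tri, 32:tri, 33:tri edges: (16,4,c); (16,13,c); (16,15,c); (17,5,c); (17,13,c); (17,14,c); (18,7,c); (18,14,c); (18,15,c); (19,13,c); (19,14,c); (19,15,c); (23,4,c); (23,20,c); (23,22,c); (24,5,c); (24,20,c); (24,21,c); (25,9,c); (25,21,c); (25,22,c); (26,20,c); (26,21,c); (26,22,c); (30,0,c); (30,27,c); (30,29,c); (31,4,c); (31,27,c); (31,28,c); (32,9,c); (32,28,c); (32,29,c); (33,27,c); (33,28,c); (33,29,c)
final:
nodes: 0:vx, 4:vx, 5:vx, 7:vx, 9:vx, 13:vx, 14:vx, 15:vx, 16:tri, 17:tri, 18:tri, 19:tri, 20:vx, 21:vx, 22:vx, 23:tri, 24:tri, 25:tri, 26:tri, 27:vx, 28:vx, 29:vx, 30:tri, 31:tri, 32:tri, 33:tri
edges: (16,4,c); (16,13,c); (16,15,c); (17,5,c); (17,13,c); (17,14,c); (18,7,c); (18,14,c); (18,15,c); (19,13,c); (19,14,c); (19,15,c); (23,4,c); (23,20,c); (23,22,c); (24,5,c); (24,20,c); (24,21,c); (25,9,c); (25,21,c); (25,22,c); (26,20,c); (26,21,c); (26,22,c); (30,0,c); (30,27,c); (30,29,c); (31,4,c); (31,27,c); (31,28,c); (32,9,c); (32,28,c); (32,29,c); (33,27,c); (33,28,c); (33,29,c)


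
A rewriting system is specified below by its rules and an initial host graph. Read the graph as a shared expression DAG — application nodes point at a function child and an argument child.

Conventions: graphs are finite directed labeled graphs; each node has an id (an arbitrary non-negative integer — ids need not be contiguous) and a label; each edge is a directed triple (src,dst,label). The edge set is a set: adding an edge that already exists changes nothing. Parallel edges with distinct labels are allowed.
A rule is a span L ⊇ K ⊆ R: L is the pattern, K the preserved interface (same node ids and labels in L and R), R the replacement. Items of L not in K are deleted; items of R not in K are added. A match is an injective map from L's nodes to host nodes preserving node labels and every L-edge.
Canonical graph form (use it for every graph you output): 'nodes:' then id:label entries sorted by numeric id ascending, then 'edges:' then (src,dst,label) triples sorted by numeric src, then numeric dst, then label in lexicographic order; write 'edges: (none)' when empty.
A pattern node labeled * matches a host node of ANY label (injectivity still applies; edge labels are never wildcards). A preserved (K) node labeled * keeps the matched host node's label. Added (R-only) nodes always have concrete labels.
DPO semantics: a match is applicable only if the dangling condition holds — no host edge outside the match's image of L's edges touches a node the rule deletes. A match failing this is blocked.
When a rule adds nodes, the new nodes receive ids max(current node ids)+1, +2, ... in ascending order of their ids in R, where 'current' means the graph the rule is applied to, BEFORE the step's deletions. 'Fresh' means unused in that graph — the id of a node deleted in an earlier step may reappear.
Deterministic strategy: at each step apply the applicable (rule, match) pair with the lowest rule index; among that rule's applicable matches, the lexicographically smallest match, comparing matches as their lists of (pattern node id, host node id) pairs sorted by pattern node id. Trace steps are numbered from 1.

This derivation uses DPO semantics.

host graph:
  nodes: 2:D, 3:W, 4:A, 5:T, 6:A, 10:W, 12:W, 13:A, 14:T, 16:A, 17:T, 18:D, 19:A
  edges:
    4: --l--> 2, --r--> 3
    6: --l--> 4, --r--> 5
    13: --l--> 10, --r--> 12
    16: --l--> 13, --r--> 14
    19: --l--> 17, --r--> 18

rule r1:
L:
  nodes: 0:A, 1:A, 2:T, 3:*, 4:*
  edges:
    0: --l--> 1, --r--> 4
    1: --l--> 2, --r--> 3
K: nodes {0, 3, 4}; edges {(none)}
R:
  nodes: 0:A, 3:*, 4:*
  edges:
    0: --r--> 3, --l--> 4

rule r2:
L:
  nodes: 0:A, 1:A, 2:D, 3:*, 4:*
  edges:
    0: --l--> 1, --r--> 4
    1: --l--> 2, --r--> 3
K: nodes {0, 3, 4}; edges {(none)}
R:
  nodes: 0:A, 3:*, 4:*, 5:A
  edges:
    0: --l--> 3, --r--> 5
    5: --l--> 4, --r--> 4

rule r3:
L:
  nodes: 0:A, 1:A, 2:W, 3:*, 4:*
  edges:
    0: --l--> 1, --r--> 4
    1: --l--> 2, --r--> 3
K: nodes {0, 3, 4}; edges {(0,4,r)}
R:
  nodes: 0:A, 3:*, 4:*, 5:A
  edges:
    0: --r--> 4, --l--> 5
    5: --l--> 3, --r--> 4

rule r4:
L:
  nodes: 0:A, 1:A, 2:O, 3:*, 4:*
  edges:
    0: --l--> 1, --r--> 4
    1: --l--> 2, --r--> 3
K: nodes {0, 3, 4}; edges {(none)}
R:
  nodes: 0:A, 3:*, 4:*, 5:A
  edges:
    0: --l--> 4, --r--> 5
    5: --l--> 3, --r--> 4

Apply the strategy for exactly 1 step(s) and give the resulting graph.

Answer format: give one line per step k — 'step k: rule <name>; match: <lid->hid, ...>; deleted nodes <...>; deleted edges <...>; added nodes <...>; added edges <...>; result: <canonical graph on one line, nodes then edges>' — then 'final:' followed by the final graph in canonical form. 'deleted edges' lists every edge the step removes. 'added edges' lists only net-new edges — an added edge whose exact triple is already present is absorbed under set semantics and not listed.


step 1: rule r2; match: 0->6, 1->4, 2->2, 3->3, 4->5; deleted nodes 2, 4; deleted edges (4,2,l); (4,3,r); (6,4,l); (6,5,r); added nodes 20; added edges (6,3,l); (6,20,r); (20,5,l); (20,5,r); result: nodes: 3:W, 5:T, 6:A, 10:W, 12:W, 13:A, 14:T, 16:A, 17:T, 18:D, 19:A, 20:A edges: (6,3,l); (6,20,r); (13,10,l); (13,12,r); (16,13,l); (16,14,r); (19,17,l); (19,18,r); (20,5,l); (20,5,r)
final:
nodes: 3:W, 5:T, 6:A, 10:W, 12:W, 13:A, 14:T, 16:A, 17:T, 18:D, 19:A, 20:A
edges: (6,3,l); (6,20,r); (13,10,l); (13,12,r); (16,13,l); (16,14,r); (19,17,l); (19,18,r); (20,5,l); (20,5,r)


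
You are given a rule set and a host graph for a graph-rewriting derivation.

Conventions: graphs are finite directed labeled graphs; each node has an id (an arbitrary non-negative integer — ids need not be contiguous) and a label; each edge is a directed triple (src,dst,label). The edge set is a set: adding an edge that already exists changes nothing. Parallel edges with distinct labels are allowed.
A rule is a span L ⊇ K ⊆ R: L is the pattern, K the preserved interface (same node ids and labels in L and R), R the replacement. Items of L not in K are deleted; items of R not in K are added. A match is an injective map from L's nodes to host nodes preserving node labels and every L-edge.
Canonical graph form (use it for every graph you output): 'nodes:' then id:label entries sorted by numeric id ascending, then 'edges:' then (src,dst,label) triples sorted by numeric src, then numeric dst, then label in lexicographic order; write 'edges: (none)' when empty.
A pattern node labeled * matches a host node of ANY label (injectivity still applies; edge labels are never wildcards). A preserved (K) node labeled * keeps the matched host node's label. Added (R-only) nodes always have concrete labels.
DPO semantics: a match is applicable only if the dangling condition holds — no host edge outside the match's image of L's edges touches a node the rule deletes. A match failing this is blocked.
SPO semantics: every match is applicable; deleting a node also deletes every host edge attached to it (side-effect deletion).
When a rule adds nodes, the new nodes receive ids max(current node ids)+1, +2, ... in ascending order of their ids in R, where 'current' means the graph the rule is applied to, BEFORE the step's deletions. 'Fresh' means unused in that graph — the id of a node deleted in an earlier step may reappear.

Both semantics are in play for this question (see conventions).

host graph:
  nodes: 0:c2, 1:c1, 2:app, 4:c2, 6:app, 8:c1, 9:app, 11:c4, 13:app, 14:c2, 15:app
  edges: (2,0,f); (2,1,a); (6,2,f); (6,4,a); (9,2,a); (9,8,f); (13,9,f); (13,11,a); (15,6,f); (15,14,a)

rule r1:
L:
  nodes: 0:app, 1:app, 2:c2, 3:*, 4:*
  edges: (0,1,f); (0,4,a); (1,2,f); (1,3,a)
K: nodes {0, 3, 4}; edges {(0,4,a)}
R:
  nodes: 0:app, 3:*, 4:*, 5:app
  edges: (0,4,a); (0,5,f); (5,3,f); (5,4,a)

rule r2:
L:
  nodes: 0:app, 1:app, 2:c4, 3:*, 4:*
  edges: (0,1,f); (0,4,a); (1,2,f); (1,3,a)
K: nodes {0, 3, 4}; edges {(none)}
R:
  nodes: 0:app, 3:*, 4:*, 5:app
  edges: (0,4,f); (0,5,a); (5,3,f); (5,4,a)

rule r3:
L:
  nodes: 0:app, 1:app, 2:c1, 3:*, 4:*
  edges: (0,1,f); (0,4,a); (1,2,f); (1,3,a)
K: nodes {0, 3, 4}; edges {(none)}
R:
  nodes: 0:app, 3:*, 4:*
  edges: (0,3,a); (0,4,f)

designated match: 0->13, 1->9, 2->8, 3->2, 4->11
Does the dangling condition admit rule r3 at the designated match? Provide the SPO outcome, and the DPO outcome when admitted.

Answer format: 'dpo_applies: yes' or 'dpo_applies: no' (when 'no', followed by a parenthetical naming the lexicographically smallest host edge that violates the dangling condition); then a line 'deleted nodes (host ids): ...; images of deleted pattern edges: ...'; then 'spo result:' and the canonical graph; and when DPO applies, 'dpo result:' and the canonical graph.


dpo_applies: yes
deleted nodes (host ids): 8, 9; images of deleted pattern edges: (9,2,a); (9,8,f); (13,9,f); (13,11,a)
spo result:
nodes: 0:c2, 1:c1, 2:app, 4:c2, 6:app, 11:c4, 13:app, 14:c2, 15:app
edges: (2,0,f); (2,1,a); (6,2,f); (6,4,a); (13,2,a); (13,11,f); (15,6,f); (15,14,a)
dpo result:
nodes: 0:c2, 1:c1, 2:app, 4:c2, 6:app, 11:c4, 13:app, 14:c2, 15:app
edges: (2,0,f); (2,1,a); (6,2,f); (6,4,a); (13,2,a); (13,11,f); (15,6,f); (15,14,a)


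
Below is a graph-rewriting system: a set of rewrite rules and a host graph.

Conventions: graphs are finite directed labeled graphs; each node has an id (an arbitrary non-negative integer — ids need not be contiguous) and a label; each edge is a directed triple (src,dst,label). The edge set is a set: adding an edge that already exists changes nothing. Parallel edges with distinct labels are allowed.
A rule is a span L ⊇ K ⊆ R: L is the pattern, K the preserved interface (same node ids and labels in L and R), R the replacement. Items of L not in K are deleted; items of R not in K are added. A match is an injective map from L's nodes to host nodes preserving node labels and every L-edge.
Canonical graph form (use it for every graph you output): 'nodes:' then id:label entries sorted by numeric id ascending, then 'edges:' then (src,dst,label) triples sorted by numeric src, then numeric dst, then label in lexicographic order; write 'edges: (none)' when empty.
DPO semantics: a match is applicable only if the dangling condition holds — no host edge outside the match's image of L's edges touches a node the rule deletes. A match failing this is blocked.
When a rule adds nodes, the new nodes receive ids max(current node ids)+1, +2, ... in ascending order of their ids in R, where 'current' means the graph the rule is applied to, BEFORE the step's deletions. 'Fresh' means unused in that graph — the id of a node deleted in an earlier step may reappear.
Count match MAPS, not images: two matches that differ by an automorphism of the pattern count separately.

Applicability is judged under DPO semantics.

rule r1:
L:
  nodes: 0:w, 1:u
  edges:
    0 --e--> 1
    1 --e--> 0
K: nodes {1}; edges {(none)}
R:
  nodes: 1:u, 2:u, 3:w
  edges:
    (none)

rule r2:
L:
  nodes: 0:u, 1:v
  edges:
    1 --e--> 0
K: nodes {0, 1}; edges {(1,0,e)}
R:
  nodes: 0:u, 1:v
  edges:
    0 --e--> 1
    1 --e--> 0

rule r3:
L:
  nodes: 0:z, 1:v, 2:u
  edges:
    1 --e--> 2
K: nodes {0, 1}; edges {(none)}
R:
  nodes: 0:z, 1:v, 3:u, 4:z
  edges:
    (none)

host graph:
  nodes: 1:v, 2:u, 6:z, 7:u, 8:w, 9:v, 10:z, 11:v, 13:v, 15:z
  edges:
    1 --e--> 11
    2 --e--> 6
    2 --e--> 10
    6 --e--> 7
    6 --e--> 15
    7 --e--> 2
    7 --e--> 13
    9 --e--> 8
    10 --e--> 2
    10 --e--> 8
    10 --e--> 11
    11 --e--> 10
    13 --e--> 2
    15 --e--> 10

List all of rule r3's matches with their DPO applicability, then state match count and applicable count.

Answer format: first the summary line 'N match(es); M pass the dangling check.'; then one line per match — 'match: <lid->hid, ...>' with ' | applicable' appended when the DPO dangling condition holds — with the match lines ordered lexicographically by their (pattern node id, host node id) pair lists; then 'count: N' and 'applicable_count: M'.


3 match(es); 0 pass the dangling check.
match: 0->6, 1->13, 2->2
match: 0->10, 1->13, 2->2
match: 0->15, 1->13, 2->2
count: 3
applicable_count: 0


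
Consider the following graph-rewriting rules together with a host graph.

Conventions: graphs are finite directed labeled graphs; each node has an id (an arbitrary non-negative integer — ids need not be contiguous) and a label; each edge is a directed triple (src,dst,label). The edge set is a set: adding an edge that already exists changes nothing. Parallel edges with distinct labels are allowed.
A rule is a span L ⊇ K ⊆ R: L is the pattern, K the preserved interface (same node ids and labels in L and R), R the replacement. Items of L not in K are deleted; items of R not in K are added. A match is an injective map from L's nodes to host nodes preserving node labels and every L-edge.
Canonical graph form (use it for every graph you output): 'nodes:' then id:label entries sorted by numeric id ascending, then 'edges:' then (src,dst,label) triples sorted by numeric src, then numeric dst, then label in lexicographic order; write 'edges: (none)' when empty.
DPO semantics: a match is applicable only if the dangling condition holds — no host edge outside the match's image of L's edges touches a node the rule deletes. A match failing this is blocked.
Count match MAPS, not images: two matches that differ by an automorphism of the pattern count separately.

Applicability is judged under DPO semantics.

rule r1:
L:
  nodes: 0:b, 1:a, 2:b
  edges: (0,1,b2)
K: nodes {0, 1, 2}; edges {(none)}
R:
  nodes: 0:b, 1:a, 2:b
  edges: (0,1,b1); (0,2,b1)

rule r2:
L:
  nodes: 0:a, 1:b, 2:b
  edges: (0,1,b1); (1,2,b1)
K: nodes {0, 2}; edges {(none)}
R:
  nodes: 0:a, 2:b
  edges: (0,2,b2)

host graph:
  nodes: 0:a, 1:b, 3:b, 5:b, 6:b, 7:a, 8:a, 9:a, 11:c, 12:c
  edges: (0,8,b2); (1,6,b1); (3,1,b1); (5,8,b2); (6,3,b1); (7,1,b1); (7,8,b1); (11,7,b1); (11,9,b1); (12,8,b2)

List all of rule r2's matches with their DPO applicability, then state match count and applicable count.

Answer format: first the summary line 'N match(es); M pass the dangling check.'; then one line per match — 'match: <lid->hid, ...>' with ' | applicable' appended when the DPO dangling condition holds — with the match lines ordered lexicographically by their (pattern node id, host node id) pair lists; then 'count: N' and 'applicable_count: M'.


1 match(es); 0 pass the dangling check.
match: 0->7, 1->1, 2->6
count: 1
applicable_count: 0


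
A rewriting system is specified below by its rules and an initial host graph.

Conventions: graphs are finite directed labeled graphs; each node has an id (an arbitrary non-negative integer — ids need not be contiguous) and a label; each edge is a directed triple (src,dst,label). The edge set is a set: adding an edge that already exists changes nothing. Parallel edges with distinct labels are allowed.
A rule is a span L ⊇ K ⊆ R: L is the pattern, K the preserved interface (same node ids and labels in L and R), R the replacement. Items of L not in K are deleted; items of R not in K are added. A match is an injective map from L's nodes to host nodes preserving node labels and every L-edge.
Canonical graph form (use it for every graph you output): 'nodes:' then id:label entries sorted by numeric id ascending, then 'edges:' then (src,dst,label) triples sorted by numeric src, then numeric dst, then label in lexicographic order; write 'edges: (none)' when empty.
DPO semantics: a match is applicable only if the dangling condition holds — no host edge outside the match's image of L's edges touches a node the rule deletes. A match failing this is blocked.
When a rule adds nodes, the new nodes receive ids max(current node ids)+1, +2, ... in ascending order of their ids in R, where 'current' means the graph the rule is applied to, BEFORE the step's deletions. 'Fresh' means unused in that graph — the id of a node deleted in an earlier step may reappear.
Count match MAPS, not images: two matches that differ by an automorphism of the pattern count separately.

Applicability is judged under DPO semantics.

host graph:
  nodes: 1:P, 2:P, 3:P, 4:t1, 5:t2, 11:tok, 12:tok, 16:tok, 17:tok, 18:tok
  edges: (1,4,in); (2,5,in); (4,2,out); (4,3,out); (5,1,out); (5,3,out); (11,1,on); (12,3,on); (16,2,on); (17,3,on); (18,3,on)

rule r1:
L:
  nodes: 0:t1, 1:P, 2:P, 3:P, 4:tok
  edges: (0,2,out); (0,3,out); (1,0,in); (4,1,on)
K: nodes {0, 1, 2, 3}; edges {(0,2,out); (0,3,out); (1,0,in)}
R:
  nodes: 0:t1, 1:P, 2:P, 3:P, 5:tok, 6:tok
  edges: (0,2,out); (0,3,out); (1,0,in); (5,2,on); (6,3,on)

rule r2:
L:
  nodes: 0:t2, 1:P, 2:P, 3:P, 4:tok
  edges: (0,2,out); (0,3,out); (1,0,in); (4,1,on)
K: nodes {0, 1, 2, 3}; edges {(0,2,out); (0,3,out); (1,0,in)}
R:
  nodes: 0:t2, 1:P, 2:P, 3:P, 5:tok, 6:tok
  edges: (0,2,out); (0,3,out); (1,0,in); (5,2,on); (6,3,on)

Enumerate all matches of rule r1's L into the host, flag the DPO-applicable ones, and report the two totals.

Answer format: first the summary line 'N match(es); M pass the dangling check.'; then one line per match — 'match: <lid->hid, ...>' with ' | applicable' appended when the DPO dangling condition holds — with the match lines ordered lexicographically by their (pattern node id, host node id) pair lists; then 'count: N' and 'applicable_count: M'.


2 match(es); 2 pass the dangling check.
match: 0->4, 1->1, 2->2, 3->3, 4->11 | applicable
match: 0->4, 1->1, 2->3, 3->2, 4->11 | applicable
count: 2
applicable_count: 2


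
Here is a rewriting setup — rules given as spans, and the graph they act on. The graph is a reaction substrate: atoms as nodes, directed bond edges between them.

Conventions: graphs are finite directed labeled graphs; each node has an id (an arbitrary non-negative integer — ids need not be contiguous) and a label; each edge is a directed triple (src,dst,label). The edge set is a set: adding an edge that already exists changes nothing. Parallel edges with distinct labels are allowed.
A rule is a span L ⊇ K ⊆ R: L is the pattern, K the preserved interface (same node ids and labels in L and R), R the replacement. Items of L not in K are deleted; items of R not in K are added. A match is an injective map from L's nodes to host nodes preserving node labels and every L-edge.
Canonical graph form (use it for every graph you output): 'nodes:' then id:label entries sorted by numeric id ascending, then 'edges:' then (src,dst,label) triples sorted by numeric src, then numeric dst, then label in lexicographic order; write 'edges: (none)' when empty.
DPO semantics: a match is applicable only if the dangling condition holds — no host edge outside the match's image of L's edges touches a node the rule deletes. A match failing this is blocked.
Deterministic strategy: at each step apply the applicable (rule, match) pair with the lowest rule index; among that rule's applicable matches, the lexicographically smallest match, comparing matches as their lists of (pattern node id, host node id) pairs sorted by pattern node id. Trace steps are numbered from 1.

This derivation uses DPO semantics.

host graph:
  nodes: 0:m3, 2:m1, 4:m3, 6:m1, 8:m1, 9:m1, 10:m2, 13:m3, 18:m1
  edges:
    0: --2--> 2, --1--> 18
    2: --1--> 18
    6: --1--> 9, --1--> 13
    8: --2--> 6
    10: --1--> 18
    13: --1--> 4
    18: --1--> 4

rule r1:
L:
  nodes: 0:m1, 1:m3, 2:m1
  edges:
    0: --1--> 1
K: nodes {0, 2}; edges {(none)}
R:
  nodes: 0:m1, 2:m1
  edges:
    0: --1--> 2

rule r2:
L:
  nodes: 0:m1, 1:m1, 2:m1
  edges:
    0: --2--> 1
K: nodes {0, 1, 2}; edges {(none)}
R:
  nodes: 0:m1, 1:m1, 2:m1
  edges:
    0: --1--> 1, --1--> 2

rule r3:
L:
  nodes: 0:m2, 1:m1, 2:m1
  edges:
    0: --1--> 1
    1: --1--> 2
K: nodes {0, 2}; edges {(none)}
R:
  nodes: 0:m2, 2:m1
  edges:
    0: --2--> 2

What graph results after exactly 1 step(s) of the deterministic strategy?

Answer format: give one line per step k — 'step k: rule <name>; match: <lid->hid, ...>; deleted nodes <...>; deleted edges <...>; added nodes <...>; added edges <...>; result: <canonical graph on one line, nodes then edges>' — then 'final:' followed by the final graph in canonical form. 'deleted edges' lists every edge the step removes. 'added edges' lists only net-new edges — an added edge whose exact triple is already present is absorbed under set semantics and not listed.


step 1: rule r2; match: 0->8, 1->6, 2->2; deleted nodes (none); deleted edges (8,6,2); added nodes (none); added edges (8,2,1); (8,6,1); result: nodes: 0:m3, 2:m1, 4:m3, 6:m1, 8:m1, 9:m1, 10:m2, 13:m3, 18:m1 edges: (0,2,2); (0,18,1); (2,18,1); (6,9,1); (6,13,1); (8,2,1); (8,6,1); (10,18,1); (13,4,1); (18,4,1)
final:
nodes: 0:m3, 2:m1, 4:m3, 6:m1, 8:m1, 9:m1, 10:m2, 13:m3, 18:m1
edges: (0,2,2); (0,18,1); (2,18,1); (6,9,1); (6,13,1); (8,2,1); (8,6,1); (10,18,1); (13,4,1); (18,4,1)


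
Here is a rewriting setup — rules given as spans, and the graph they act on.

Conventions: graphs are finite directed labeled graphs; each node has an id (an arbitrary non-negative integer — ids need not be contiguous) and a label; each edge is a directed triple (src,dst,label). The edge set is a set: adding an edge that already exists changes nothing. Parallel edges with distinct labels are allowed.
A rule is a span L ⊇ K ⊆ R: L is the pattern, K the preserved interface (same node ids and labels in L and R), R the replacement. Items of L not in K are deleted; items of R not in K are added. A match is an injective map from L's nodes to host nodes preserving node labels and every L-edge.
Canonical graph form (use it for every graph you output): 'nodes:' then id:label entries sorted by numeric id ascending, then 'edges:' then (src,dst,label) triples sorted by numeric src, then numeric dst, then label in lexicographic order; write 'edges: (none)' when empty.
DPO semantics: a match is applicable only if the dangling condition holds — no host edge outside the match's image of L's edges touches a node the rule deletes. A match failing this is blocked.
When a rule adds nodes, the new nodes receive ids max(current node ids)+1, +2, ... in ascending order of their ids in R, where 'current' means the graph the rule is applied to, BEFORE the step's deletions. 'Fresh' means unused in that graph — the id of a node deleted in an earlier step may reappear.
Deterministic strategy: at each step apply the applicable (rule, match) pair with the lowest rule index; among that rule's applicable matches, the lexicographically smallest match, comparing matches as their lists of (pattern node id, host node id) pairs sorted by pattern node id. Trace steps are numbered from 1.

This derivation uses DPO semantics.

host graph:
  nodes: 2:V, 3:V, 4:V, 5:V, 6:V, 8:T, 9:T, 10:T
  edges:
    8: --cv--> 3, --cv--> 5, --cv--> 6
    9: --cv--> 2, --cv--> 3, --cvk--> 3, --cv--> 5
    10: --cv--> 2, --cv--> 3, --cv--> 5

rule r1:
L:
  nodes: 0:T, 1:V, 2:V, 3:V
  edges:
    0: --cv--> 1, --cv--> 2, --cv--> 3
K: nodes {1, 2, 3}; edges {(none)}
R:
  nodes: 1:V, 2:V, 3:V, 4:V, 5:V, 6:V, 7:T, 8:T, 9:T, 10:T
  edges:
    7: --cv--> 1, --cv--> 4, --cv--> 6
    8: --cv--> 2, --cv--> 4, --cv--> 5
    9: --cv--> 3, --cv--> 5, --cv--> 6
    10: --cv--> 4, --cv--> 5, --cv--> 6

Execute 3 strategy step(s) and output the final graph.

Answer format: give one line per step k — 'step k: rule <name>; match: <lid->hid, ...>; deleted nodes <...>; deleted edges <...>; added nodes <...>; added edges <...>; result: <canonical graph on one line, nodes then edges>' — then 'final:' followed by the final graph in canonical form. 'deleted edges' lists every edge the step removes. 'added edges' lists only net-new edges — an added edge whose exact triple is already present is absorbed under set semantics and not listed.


step 1: rule r1; match: 0->8, 1->3, 2->5, 3->6; deleted nodes 8; deleted edges (8,3,cv); (8,5,cv); (8,6,cv); added nodes 11, 12, 13, 14, 15, 16, 17; added edges (14,3,cv); (14,11,cv); (14,13,cv); (15,5,cv); (15,11,cv); (15,12,cv); (16,6,cv); (16,12,cv); (16,13,cv); (17,11,cv); (17,12,cv); (17,13,cv); result: nodes: 2:V, 3:V, 4:V, 5:V, 6:V, 9:T, 10:T, 11:V, 12:V, 13:V, 14:T, 15:T, 16:T, 17:T edges: (9,2,cv); (9,3,cv); (9,3,cvk); (9,5,cv); (10,2,cv); (10,3,cv); (10,5,cv); (14,3,cv); (14,11,cv); (14,13,cv); (15,5,cv); (15,11,cv); (15,12,cv); (16,6,cv); (16,12,cv); (16,13,cv); (17,11,cv); (17,12,cv); (17,13,cv)
step 2: rule r1; match: 0->10, 1->2, 2->3, 3->5; deleted nodes 10; deleted edges (10,2,cv); (10,3,cv); (10,5,cv); added nodes 18, 19, 20, 21, 22, 23, 24; added edges (21,2,cv); (21,18,cv); (21,20,cv); (22,3,cv); (22,18,cv); (22,19,cv); (23,5,cv); (23,19,cv); (23,20,cv); (24,18,cv); (24,19,cv); (24,20,cv); result: nodes: 2:V, 3:V, 4:V, 5:V, 6:V, 9:T, 11:V, 12:V, 13:V, 14:T, 15:T, 16:T, 17:T, 18:V, 19:V, 20:V, 21:T, 22:T, 23:T, 24:T edges: (9,2,cv); (9,3,cv); (9,3,cvk); (9,5,cv); (14,3,cv); (14,11,cv); (14,13,cv); (15,5,cv); (15,11,cv); (15,12,cv); (16,6,cv); (16,12,cv); (16,13,cv); (17,11,cv); (17,12,cv); (17,13,cv); (21,2,cv); (21,18,cv); (21,20,cv); (22,3,cv); (22,18,cv); (22,19,cv); (23,5,cv); (23,19,cv); (23,20,cv); (24,18,cv); (24,19,cv); (24,20,cv)
step 3: rule r1; match: 0->14, 1->3, 2->11, 3->13; deleted nodes 14; deleted edges (14,3,cv); (14,11,cv); (14,13,cv); added nodes 25, 26, 27, 28, 29, 30, 31; added edges (28,3,cv); (28,25,cv); (28,27,cv); (29,11,cv); (29,25,cv); (29,26,cv); (30,13,cv); (30,26,cv); (30,27,cv); (31,25,cv); (31,26,cv); (31,27,cv); result: nodes: 2:V, 3:V, 4:V, 5:V, 6:V, 9:T, 11:V, 12:V, 13:V, 15:T, 16:T, 17:T, 18:V, 19:V, 20:V, 21:T, 22:T, 23:T, 24:T, 25:V, 26:V, 27:V, 28:T, 29:T, 30:T, 31:T edges: (9,2,cv); (9,3,cv); (9,3,cvk); (9,5,cv); (15,5,cv); (15,11,cv); (15,12,cv); (16,6,cv); (16,12,cv); (16,13,cv); (17,11,cv); (17,12,cv); (17,13,cv); (21,2,cv); (21,18,cv); (21,20,cv); (22,3,cv); (22,18,cv); (22,19,cv); (23,5,cv); (23,19,cv); (23,20,cv); (24,18,cv); (24,19,cv); (24,20,cv); (28,3,cv); (28,25,cv); (28,27,cv); (29,11,cv); (29,25,cv); (29,26,cv); (30,13,cv); (30,26,cv); (30,27,cv); (31,25,cv); (31,26,cv); (31,27,cv)
final:
nodes: 2:V, 3:V, 4:V, 5:V, 6:V, 9:T, 11:V, 12:V, 13:V, 15:T, 16:T, 17:T, 18:V, 19:V, 20:V, 21:T, 22:T, 23:T, 24:T, 25:V, 26:V, 27:V, 28:T, 29:T, 30:T, 31:T
edges: (9,2,cv); (9,3,cv); (9,3,cvk); (9,5,cv); (15,5,cv); (15,11,cv); (15,12,cv); (16,6,cv); (16,12,cv); (16,13,cv); (17,11,cv); (17,12,cv); (17,13,cv); (21,2,cv); (21,18,cv); (21,20,cv); (22,3,cv); (22,18,cv); (22,19,cv); (23,5,cv); (23,19,cv); (23,20,cv); (24,18,cv); (24,19,cv); (24,20,cv); (28,3,cv); (28,25,cv); (28,27,cv); (29,11,cv); (29,25,cv); (29,26,cv); (30,13,cv); (30,26,cv); (30,27,cv); (31,25,cv); (31,26,cv); (31,27,cv)


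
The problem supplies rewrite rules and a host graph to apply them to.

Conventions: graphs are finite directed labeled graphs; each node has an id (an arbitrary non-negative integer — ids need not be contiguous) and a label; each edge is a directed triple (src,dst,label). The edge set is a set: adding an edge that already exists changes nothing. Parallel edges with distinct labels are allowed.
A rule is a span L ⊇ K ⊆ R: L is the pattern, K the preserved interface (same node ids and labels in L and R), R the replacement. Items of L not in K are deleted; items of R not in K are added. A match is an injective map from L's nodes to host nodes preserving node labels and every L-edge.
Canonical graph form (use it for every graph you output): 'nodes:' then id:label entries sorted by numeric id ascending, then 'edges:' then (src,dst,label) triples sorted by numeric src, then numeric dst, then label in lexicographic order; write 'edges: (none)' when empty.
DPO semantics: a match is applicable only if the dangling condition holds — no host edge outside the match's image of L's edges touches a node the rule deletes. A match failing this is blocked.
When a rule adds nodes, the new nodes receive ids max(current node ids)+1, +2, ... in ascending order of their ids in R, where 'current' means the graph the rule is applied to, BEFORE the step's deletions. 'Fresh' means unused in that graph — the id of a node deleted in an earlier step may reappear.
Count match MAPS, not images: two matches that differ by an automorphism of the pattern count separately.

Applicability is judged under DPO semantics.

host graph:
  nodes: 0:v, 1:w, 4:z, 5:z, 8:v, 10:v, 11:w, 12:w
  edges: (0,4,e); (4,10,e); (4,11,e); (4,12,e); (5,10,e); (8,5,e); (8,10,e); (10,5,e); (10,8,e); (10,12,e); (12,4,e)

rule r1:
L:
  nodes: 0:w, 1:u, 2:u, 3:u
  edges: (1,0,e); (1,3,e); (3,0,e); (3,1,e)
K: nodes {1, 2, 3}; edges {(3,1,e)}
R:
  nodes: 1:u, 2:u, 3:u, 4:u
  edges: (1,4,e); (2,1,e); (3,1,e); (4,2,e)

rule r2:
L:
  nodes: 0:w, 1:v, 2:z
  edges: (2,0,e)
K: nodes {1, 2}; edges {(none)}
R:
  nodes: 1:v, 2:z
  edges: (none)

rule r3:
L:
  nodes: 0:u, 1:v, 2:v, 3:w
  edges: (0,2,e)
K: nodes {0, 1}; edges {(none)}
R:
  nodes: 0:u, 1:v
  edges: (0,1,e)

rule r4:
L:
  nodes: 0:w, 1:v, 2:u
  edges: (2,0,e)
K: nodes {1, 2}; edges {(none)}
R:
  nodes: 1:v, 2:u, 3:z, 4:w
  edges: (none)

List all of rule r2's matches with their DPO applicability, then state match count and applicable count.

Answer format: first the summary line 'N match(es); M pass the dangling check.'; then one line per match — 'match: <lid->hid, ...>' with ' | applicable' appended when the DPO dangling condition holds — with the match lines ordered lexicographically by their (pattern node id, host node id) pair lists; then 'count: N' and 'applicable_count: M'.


6 match(es); 3 pass the dangling check.
match: 0->11, 1->0, 2->4 | applicable
match: 0->11, 1->8, 2->4 | applicable
match: 0->11, 1->10, 2->4 | applicable
match: 0->12, 1->0, 2->4
match: 0->12, 1->8, 2->4
match: 0->12, 1->10, 2->4
count: 6
applicable_count: 3
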